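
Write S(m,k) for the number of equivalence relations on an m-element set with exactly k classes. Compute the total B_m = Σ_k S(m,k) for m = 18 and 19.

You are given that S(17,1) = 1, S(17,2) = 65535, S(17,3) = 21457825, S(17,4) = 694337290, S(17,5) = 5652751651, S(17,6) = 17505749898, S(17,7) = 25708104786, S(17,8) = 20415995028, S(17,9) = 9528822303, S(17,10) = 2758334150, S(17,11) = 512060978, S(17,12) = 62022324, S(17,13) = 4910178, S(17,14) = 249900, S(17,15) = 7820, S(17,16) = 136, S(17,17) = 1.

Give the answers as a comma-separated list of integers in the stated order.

682076806159, 5832742205057

@18  (18,1):1·1+0→1, (18,2):65535·2+1→131071, (18,3):21457825·3+65535→64439010, (18,4):694337290·4+21457825→2798806985, (18,5):5652751651·5+694337290→28958095545, (18,6):17505749898·6+5652751651→110687251039, (18,7):25708104786·7+17505749898→197462483400, (18,8):20415995028·8+25708104786→189036065010, (18,9):9528822303·9+20415995028→106175395755, (18,10):2758334150·10+9528822303→37112163803, (18,11):512060978·11+2758334150→8391004908, (18,12):62022324·12+512060978→1256328866, (18,13):4910178·13+62022324→125854638, (18,14):249900·14+4910178→8408778, (18,15):7820·15+249900→367200, (18,16):136·16+7820→9996, (18,17):1·17+136→153, (18,18):0·18+1→1
@19  (19,1):1·1+0→1, (19,2):131071·2+1→262143, (19,3):64439010·3+131071→193448101, (19,4):2798806985·4+64439010→11259666950, (19,5):28958095545·5+2798806985→147589284710, (19,6):110687251039·6+28958095545→693081601779, (19,7):197462483400·7+110687251039→1492924634839, (19,8):189036065010·8+197462483400→1709751003480, (19,9):106175395755·9+189036065010→1144614626805, (19,10):37112163803·10+106175395755→477297033785, (19,11):8391004908·11+37112163803→129413217791, (19,12):1256328866·12+8391004908→23466951300, (19,13):125854638·13+1256328866→2892439160, (19,14):8408778·14+125854638→243577530, (19,15):367200·15+8408778→13916778, (19,16):9996·16+367200→527136, (19,17):153·17+9996→12597, (19,18):1·18+153→171, (19,19):0·19+1→1
B_18 = ΣS(18,k) = 1+131071+64439010+2798806985+28958095545+110687251039+197462483400+189036065010+106175395755+37112163803+8391004908+1256328866+125854638+8408778+367200+9996+153+1 = 682076806159
B_19 = ΣS(19,k) = 1+262143+193448101+11259666950+147589284710+693081601779+1492924634839+1709751003480+1144614626805+477297033785+129413217791+23466951300+2892439160+243577530+13916778+527136+12597+171+1 = 5832742205057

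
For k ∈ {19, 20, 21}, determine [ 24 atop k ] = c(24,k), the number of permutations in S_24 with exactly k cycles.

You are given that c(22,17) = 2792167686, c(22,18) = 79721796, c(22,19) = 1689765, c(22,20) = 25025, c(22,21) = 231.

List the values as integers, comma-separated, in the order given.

7234669596, 168423871, 2932776

row 23: T[23][18]=22·79721796+2792167686=4546047198  T[23][19]=22·1689765+79721796=116896626  T[23][20]=22·25025+1689765=2240315  T[23][21]=22·231+25025=30107
row 24: T[24][19]=23·116896626+4546047198=7234669596  T[24][20]=23·2240315+116896626=168423871  T[24][21]=23·30107+2240315=2932776
Read c(24,19) = 7234669596, c(24,20) = 168423871, c(24,21) = 2932776.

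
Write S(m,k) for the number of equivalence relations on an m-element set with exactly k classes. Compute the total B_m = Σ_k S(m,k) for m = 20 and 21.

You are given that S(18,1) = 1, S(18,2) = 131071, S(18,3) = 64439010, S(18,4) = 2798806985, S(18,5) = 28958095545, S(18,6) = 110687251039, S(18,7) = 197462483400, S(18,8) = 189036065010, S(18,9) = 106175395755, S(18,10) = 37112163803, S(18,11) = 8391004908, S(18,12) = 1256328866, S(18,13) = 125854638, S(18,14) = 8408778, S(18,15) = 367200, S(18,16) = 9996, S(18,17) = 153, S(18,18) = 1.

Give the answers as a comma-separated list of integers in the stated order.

51724158235372, 474869816156751

@19  (19,1):1·1+0→1, (19,2):131071·2+1→262143, (19,3):64439010·3+131071→193448101, (19,4):2798806985·4+64439010→11259666950, (19,5):28958095545·5+2798806985→147589284710, (19,6):110687251039·6+28958095545→693081601779, (19,7):197462483400·7+110687251039→1492924634839, (19,8):189036065010·8+197462483400→1709751003480, (19,9):106175395755·9+189036065010→1144614626805, (19,10):37112163803·10+106175395755→477297033785, (19,11):8391004908·11+37112163803→129413217791, (19,12):1256328866·12+8391004908→23466951300, (19,13):125854638·13+1256328866→2892439160, (19,14):8408778·14+125854638→243577530, (19,15):367200·15+8408778→13916778, (19,16):9996·16+367200→527136, (19,17):153·17+9996→12597, (19,18):1·18+153→171, (19,19):0·19+1→1
@20  (20,1):1·1+0→1, (20,2):262143·2+1→524287, (20,3):193448101·3+262143→580606446, (20,4):11259666950·4+193448101→45232115901, (20,5):147589284710·5+11259666950→749206090500, (20,6):693081601779·6+147589284710→4306078895384, (20,7):1492924634839·7+693081601779→11143554045652, (20,8):1709751003480·8+1492924634839→15170932662679, (20,9):1144614626805·9+1709751003480→12011282644725, (20,10):477297033785·10+1144614626805→5917584964655, (20,11):129413217791·11+477297033785→1900842429486, (20,12):23466951300·12+129413217791→411016633391, (20,13):2892439160·13+23466951300→61068660380, (20,14):243577530·14+2892439160→6302524580, (20,15):13916778·15+243577530→452329200, (20,16):527136·16+13916778→22350954, (20,17):12597·17+527136→741285, (20,18):171·18+12597→15675, (20,19):1·19+171→190, (20,20):0·20+1→1
@21  (21,1):1·1+0→1, (21,2):524287·2+1→1048575, (21,3):580606446·3+524287→1742343625, (21,4):45232115901·4+580606446→181509070050, (21,5):749206090500·5+45232115901→3791262568401, (21,6):4306078895384·6+749206090500→26585679462804, (21,7):11143554045652·7+4306078895384→82310957214948, (21,8):15170932662679·8+11143554045652→132511015347084, (21,9):12011282644725·9+15170932662679→123272476465204, (21,10):5917584964655·10+12011282644725→71187132291275, (21,11):1900842429486·11+5917584964655→26826851689001, (21,12):411016633391·12+1900842429486→6833042030178, (21,13):61068660380·13+411016633391→1204909218331, (21,14):6302524580·14+61068660380→149304004500, (21,15):452329200·15+6302524580→13087462580, (21,16):22350954·16+452329200→809944464, (21,17):741285·17+22350954→34952799, (21,18):15675·18+741285→1023435, (21,19):190·19+15675→19285, (21,20):1·20+190→210, (21,21):0·21+1→1
B_20 = ΣS(20,k) = 1+524287+580606446+45232115901+749206090500+4306078895384+11143554045652+15170932662679+12011282644725+5917584964655+1900842429486+411016633391+61068660380+6302524580+452329200+22350954+741285+15675+190+1 = 51724158235372
B_21 = ΣS(21,k) = 1+1048575+1742343625+181509070050+3791262568401+26585679462804+82310957214948+132511015347084+123272476465204+71187132291275+26826851689001+6833042030178+1204909218331+149304004500+13087462580+809944464+34952799+1023435+19285+210+1 = 474869816156751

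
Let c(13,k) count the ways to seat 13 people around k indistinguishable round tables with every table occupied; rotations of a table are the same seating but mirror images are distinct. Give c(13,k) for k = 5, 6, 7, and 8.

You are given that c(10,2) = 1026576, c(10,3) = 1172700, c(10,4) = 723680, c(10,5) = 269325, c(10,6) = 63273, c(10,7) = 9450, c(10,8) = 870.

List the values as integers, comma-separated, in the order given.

row 11: T[11][3]=10·1172700+1026576=12753576  T[11][4]=10·723680+1172700=8409500  T[11][5]=10·269325+723680=3416930  T[11][6]=10·63273+269325=902055  T[11][7]=10·9450+63273=157773  T[11][8]=10·870+9450=18150
row 12: T[12][4]=11·8409500+12753576=105258076  T[12][5]=11·3416930+8409500=45995730  T[12][6]=11·902055+3416930=13339535  T[12][7]=11·157773+902055=2637558  T[12][8]=11·18150+157773=357423
row 13: T[13][5]=12·45995730+105258076=657206836  T[13][6]=12·13339535+45995730=206070150  T[13][7]=12·2637558+13339535=44990231  T[13][8]=12·357423+2637558=6926634
Read c(13,5) = 657206836, c(13,6) = 206070150, c(13,7) = 44990231, c(13,8) = 6926634.

657206836, 206070150, 44990231, 6926634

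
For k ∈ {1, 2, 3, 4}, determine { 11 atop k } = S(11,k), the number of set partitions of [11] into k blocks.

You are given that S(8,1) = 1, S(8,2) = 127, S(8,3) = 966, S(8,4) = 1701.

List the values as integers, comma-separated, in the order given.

@9  (9,1):1·1+0→1, (9,2):127·2+1→255, (9,3):966·3+127→3025, (9,4):1701·4+966→7770
@10  (10,1):1·1+0→1, (10,2):255·2+1→511, (10,3):3025·3+255→9330, (10,4):7770·4+3025→34105
@11  (11,1):1·1+0→1, (11,2):511·2+1→1023, (11,3):9330·3+511→28501, (11,4):34105·4+9330→145750
Read S(11,1) = 1, S(11,2) = 1023, S(11,3) = 28501, S(11,4) = 145750.

1, 1023, 28501, 145750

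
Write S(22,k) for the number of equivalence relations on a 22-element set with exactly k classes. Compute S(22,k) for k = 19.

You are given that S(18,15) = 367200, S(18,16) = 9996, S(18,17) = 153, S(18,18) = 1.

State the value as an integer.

1389850

row 19: T[19][16]=16·9996+367200=527136  T[19][17]=17·153+9996=12597  T[19][18]=18·1+153=171  T[19][19]=19·0+1=1
row 20: T[20][17]=17·12597+527136=741285  T[20][18]=18·171+12597=15675  T[20][19]=19·1+171=190
row 21: T[21][18]=18·15675+741285=1023435  T[21][19]=19·190+15675=19285
row 22: T[22][19]=19·19285+1023435=1389850
Read S(22,19) = 1389850.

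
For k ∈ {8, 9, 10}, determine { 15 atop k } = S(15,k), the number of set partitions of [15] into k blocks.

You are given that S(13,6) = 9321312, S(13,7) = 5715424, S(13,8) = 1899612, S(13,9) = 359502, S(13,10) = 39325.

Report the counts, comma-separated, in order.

216627840, 67128490, 12662650

row 14: T[14][7]=7·5715424+9321312=49329280  T[14][8]=8·1899612+5715424=20912320  T[14][9]=9·359502+1899612=5135130  T[14][10]=10·39325+359502=752752
row 15: T[15][8]=8·20912320+49329280=216627840  T[15][9]=9·5135130+20912320=67128490  T[15][10]=10·752752+5135130=12662650
Read S(15,8) = 216627840, S(15,9) = 67128490, S(15,10) = 12662650.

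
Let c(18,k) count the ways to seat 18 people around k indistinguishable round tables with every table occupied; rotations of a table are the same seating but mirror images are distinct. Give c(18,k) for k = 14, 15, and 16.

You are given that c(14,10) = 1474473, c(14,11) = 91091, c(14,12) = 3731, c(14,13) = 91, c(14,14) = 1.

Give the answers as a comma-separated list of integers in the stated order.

13896582, 468180, 10812

@15  (15,11):91091·14+1474473→2749747, (15,12):3731·14+91091→143325, (15,13):91·14+3731→5005, (15,14):1·14+91→105, (15,15):0·14+1→1
@16  (16,12):143325·15+2749747→4899622, (16,13):5005·15+143325→218400, (16,14):105·15+5005→6580, (16,15):1·15+105→120, (16,16):0·15+1→1
@17  (17,13):218400·16+4899622→8394022, (17,14):6580·16+218400→323680, (17,15):120·16+6580→8500, (17,16):1·16+120→136
@18  (18,14):323680·17+8394022→13896582, (18,15):8500·17+323680→468180, (18,16):136·17+8500→10812
Read c(18,14) = 13896582, c(18,15) = 468180, c(18,16) = 10812.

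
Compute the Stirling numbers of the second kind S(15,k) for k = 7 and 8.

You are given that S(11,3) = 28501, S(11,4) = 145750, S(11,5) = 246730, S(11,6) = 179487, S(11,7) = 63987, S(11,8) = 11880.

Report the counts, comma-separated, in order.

[12] T[12,4]:4*145750+28501=611501 · T[12,5]:5*246730+145750=1379400 · T[12,6]:6*179487+246730=1323652 · T[12,7]:7*63987+179487=627396 · T[12,8]:8*11880+63987=159027
[13] T[13,5]:5*1379400+611501=7508501 · T[13,6]:6*1323652+1379400=9321312 · T[13,7]:7*627396+1323652=5715424 · T[13,8]:8*159027+627396=1899612
[14] T[14,6]:6*9321312+7508501=63436373 · T[14,7]:7*5715424+9321312=49329280 · T[14,8]:8*1899612+5715424=20912320
[15] T[15,7]:7*49329280+63436373=408741333 · T[15,8]:8*20912320+49329280=216627840
Read S(15,7) = 408741333, S(15,8) = 216627840.

408741333, 216627840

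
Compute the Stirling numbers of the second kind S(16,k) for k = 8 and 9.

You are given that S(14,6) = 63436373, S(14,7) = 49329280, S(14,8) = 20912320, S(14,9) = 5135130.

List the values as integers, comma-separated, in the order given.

@15  (15,7):49329280·7+63436373→408741333, (15,8):20912320·8+49329280→216627840, (15,9):5135130·9+20912320→67128490
@16  (16,8):216627840·8+408741333→2141764053, (16,9):67128490·9+216627840→820784250
Read S(16,8) = 2141764053, S(16,9) = 820784250.

2141764053, 820784250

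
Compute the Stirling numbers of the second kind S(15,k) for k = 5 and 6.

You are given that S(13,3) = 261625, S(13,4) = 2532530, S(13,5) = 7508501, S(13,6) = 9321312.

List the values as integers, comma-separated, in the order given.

210766920, 420693273

row 14: T[14][4]=4·2532530+261625=10391745  T[14][5]=5·7508501+2532530=40075035  T[14][6]=6·9321312+7508501=63436373
row 15: T[15][5]=5·40075035+10391745=210766920  T[15][6]=6·63436373+40075035=420693273
Read S(15,5) = 210766920, S(15,6) = 420693273.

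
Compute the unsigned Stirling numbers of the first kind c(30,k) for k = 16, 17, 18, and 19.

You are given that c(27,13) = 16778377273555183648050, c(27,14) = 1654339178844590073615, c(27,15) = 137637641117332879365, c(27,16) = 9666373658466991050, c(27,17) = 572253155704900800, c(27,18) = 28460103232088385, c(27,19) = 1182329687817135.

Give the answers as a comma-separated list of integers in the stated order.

691254538651580660999025, 48487623689430693038025, 2918939500751087661105, 150566737512021319125

[28] T[28,14]:27*1654339178844590073615+16778377273555183648050=61445535102359115635655 · T[28,15]:27*137637641117332879365+1654339178844590073615=5370555489012577816470 · T[28,16]:27*9666373658466991050+137637641117332879365=398629729895941637715 · T[28,17]:27*572253155704900800+9666373658466991050=25117208862499312650 · T[28,18]:27*28460103232088385+572253155704900800=1340675942971287195 · T[28,19]:27*1182329687817135+28460103232088385=60383004803151030
[29] T[29,15]:28*5370555489012577816470+61445535102359115635655=211821088794711294496815 · T[29,16]:28*398629729895941637715+5370555489012577816470=16532187926098943672490 · T[29,17]:28*25117208862499312650+398629729895941637715=1101911578045922391915 · T[29,18]:28*1340675942971287195+25117208862499312650=62656135265695354110 · T[29,19]:28*60383004803151030+1340675942971287195=3031400077459516035
[30] T[30,16]:29*16532187926098943672490+211821088794711294496815=691254538651580660999025 · T[30,17]:29*1101911578045922391915+16532187926098943672490=48487623689430693038025 · T[30,18]:29*62656135265695354110+1101911578045922391915=2918939500751087661105 · T[30,19]:29*3031400077459516035+62656135265695354110=150566737512021319125
Read c(30,16) = 691254538651580660999025, c(30,17) = 48487623689430693038025, c(30,18) = 2918939500751087661105, c(30,19) = 150566737512021319125.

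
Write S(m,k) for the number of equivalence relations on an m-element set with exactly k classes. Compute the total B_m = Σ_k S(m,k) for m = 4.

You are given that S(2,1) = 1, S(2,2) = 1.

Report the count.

row 3: T[3][1]=1·1+0=1  T[3][2]=2·1+1=3  T[3][3]=3·0+1=1
row 4: T[4][1]=1·1+0=1  T[4][2]=2·3+1=7  T[4][3]=3·1+3=6  T[4][4]=4·0+1=1
B_4 = ΣS(4,k) = 1+7+6+1 = 15

15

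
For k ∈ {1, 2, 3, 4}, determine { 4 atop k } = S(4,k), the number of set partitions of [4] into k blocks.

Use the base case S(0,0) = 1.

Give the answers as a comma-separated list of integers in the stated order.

1, 7, 6, 1

r1: T_1,1=1×0+1=1
r2: T_2,1=1×1+0=1; T_2,2=2×0+1=1
r3: T_3,1=1×1+0=1; T_3,2=2×1+1=3; T_3,3=3×0+1=1
r4: T_4,1=1×1+0=1; T_4,2=2×3+1=7; T_4,3=3×1+3=6; T_4,4=4×0+1=1
Read S(4,1) = 1, S(4,2) = 7, S(4,3) = 6, S(4,4) = 1.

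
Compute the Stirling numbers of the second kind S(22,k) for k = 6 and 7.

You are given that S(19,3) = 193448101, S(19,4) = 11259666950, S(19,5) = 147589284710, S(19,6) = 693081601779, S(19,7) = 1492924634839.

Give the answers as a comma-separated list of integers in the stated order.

163305339345225, 602762379967440

@20  (20,4):11259666950·4+193448101→45232115901, (20,5):147589284710·5+11259666950→749206090500, (20,6):693081601779·6+147589284710→4306078895384, (20,7):1492924634839·7+693081601779→11143554045652
@21  (21,5):749206090500·5+45232115901→3791262568401, (21,6):4306078895384·6+749206090500→26585679462804, (21,7):11143554045652·7+4306078895384→82310957214948
@22  (22,6):26585679462804·6+3791262568401→163305339345225, (22,7):82310957214948·7+26585679462804→602762379967440
Read S(22,6) = 163305339345225, S(22,7) = 602762379967440.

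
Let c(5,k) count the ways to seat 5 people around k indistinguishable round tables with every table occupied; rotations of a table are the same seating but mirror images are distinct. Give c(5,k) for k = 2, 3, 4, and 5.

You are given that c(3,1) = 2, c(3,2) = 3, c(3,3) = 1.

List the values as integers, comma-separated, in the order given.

i=4: T(4,1)=0+3·2=6 | T(4,2)=2+3·3=11 | T(4,3)=3+3·1=6 | T(4,4)=1+3·0=1
i=5: T(5,2)=6+4·11=50 | T(5,3)=11+4·6=35 | T(5,4)=6+4·1=10 | T(5,5)=1+4·0=1
Read c(5,2) = 50, c(5,3) = 35, c(5,4) = 10, c(5,5) = 1.

50, 35, 10, 1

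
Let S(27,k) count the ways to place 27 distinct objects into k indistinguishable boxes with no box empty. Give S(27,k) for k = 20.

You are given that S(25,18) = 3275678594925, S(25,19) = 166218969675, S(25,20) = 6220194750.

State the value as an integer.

12246296312250

row 26: T[26][19]=19·166218969675+3275678594925=6433839018750  T[26][20]=20·6220194750+166218969675=290622864675
row 27: T[27][20]=20·290622864675+6433839018750=12246296312250
Read S(27,20) = 12246296312250.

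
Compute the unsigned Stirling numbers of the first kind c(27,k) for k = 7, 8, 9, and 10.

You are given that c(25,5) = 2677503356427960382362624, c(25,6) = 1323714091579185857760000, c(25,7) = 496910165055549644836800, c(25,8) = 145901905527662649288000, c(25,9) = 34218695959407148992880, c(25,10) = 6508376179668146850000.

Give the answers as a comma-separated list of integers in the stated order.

@26  (26,6):1323714091579185857760000·25+2677503356427960382362624→35770355645907606826362624, (26,7):496910165055549644836800·25+1323714091579185857760000→13746468217967926978680000, (26,8):145901905527662649288000·25+496910165055549644836800→4144457803247115877036800, (26,9):34218695959407148992880·25+145901905527662649288000→1001369304512841374110000, (26,10):6508376179668146850000·25+34218695959407148992880→196928100451110820242880
@27  (27,7):13746468217967926978680000·26+35770355645907606826362624→393178529313073708272042624, (27,8):4144457803247115877036800·26+13746468217967926978680000→121502371102392939781636800, (27,9):1001369304512841374110000·26+4144457803247115877036800→30180059720580991603896800, (27,10):196928100451110820242880·26+1001369304512841374110000→6121499916241722700424880
Read c(27,7) = 393178529313073708272042624, c(27,8) = 121502371102392939781636800, c(27,9) = 30180059720580991603896800, c(27,10) = 6121499916241722700424880.

393178529313073708272042624, 121502371102392939781636800, 30180059720580991603896800, 6121499916241722700424880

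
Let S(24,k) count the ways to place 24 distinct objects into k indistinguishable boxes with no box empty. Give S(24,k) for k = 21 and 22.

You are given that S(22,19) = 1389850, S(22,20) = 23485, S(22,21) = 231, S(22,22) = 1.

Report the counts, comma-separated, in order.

2454606, 33902

row 23: T[23][20]=20·23485+1389850=1859550  T[23][21]=21·231+23485=28336  T[23][22]=22·1+231=253
row 24: T[24][21]=21·28336+1859550=2454606  T[24][22]=22·253+28336=33902
Read S(24,21) = 2454606, S(24,22) = 33902.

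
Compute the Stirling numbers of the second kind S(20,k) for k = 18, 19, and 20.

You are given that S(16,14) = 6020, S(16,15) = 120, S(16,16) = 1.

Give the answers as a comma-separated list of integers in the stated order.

15675, 190, 1

@17  (17,15):120·15+6020→7820, (17,16):1·16+120→136, (17,17):0·17+1→1
@18  (18,16):136·16+7820→9996, (18,17):1·17+136→153, (18,18):0·18+1→1
@19  (19,17):153·17+9996→12597, (19,18):1·18+153→171, (19,19):0·19+1→1
@20  (20,18):171·18+12597→15675, (20,19):1·19+171→190, (20,20):0·20+1→1
Read S(20,18) = 15675, S(20,19) = 190, S(20,20) = 1.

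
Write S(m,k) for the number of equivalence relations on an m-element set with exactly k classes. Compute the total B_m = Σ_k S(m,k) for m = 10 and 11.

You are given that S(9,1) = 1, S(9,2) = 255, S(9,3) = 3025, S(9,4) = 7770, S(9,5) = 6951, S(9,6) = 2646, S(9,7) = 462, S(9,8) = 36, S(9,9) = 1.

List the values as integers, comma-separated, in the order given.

@10  (10,1):1·1+0→1, (10,2):255·2+1→511, (10,3):3025·3+255→9330, (10,4):7770·4+3025→34105, (10,5):6951·5+7770→42525, (10,6):2646·6+6951→22827, (10,7):462·7+2646→5880, (10,8):36·8+462→750, (10,9):1·9+36→45, (10,10):0·10+1→1
@11  (11,1):1·1+0→1, (11,2):511·2+1→1023, (11,3):9330·3+511→28501, (11,4):34105·4+9330→145750, (11,5):42525·5+34105→246730, (11,6):22827·6+42525→179487, (11,7):5880·7+22827→63987, (11,8):750·8+5880→11880, (11,9):45·9+750→1155, (11,10):1·10+45→55, (11,11):0·11+1→1
B_10 = ΣS(10,k) = 1+511+9330+34105+42525+22827+5880+750+45+1 = 115975
B_11 = ΣS(11,k) = 1+1023+28501+145750+246730+179487+63987+11880+1155+55+1 = 678570

115975, 678570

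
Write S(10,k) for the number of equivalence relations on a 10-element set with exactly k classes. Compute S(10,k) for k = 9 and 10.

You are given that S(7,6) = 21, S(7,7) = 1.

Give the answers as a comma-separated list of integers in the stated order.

row 8: T[8][7]=7·1+21=28  T[8][8]=8·0+1=1
row 9: T[9][8]=8·1+28=36  T[9][9]=9·0+1=1
row 10: T[10][9]=9·1+36=45  T[10][10]=10·0+1=1
Read S(10,9) = 45, S(10,10) = 1.

45, 1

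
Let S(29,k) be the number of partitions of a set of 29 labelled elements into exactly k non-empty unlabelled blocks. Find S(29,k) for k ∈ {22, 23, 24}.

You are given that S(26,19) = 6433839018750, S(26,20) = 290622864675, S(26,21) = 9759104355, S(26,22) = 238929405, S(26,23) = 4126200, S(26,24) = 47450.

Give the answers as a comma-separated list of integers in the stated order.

@27  (27,20):290622864675·20+6433839018750→12246296312250, (27,21):9759104355·21+290622864675→495564056130, (27,22):238929405·22+9759104355→15015551265, (27,23):4126200·23+238929405→333832005, (27,24):47450·24+4126200→5265000
@28  (28,21):495564056130·21+12246296312250→22653141490980, (28,22):15015551265·22+495564056130→825906183960, (28,23):333832005·23+15015551265→22693687380, (28,24):5265000·24+333832005→460192005
@29  (29,22):825906183960·22+22653141490980→40823077538100, (29,23):22693687380·23+825906183960→1347860993700, (29,24):460192005·24+22693687380→33738295500
Read S(29,22) = 40823077538100, S(29,23) = 1347860993700, S(29,24) = 33738295500.

40823077538100, 1347860993700, 33738295500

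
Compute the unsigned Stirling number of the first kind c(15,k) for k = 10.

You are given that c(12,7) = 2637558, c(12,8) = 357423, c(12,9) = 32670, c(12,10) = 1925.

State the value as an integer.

37312275

[13] T[13,8]:12*357423+2637558=6926634 · T[13,9]:12*32670+357423=749463 · T[13,10]:12*1925+32670=55770
[14] T[14,9]:13*749463+6926634=16669653 · T[14,10]:13*55770+749463=1474473
[15] T[15,10]:14*1474473+16669653=37312275
Read c(15,10) = 37312275.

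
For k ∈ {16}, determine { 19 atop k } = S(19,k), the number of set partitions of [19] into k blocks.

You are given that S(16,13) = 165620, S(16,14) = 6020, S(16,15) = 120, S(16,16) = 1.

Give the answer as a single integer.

527136

i=17: T(17,14)=165620+14·6020=249900 | T(17,15)=6020+15·120=7820 | T(17,16)=120+16·1=136
i=18: T(18,15)=249900+15·7820=367200 | T(18,16)=7820+16·136=9996
i=19: T(19,16)=367200+16·9996=527136
Read S(19,16) = 527136.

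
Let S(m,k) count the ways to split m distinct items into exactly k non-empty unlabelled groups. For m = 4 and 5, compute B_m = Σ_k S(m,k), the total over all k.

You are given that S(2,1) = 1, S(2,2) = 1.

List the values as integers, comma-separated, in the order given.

i=3: T(3,1)=0+1·1=1 | T(3,2)=1+2·1=3 | T(3,3)=1+3·0=1
i=4: T(4,1)=0+1·1=1 | T(4,2)=1+2·3=7 | T(4,3)=3+3·1=6 | T(4,4)=1+4·0=1
i=5: T(5,1)=0+1·1=1 | T(5,2)=1+2·7=15 | T(5,3)=7+3·6=25 | T(5,4)=6+4·1=10 | T(5,5)=1+5·0=1
B_4 = ΣS(4,k) = 1+7+6+1 = 15
B_5 = ΣS(5,k) = 1+15+25+10+1 = 52

15, 52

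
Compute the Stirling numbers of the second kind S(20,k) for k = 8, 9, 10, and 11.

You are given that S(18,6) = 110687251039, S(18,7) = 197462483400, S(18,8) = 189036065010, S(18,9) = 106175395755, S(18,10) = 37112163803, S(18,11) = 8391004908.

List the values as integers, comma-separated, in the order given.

15170932662679, 12011282644725, 5917584964655, 1900842429486

@19  (19,7):197462483400·7+110687251039→1492924634839, (19,8):189036065010·8+197462483400→1709751003480, (19,9):106175395755·9+189036065010→1144614626805, (19,10):37112163803·10+106175395755→477297033785, (19,11):8391004908·11+37112163803→129413217791
@20  (20,8):1709751003480·8+1492924634839→15170932662679, (20,9):1144614626805·9+1709751003480→12011282644725, (20,10):477297033785·10+1144614626805→5917584964655, (20,11):129413217791·11+477297033785→1900842429486
Read S(20,8) = 15170932662679, S(20,9) = 12011282644725, S(20,10) = 5917584964655, S(20,11) = 1900842429486.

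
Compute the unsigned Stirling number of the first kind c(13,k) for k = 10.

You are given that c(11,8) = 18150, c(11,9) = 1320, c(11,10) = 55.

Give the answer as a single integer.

r12: T_12,9=11×1320+18150=32670; T_12,10=11×55+1320=1925
r13: T_13,10=12×1925+32670=55770
Read c(13,10) = 55770.

55770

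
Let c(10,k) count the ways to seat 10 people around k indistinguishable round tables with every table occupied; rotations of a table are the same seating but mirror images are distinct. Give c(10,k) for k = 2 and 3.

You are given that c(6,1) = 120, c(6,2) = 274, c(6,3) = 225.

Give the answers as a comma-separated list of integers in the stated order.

1026576, 1172700

i=7: T(7,1)=0+6·120=720 | T(7,2)=120+6·274=1764 | T(7,3)=274+6·225=1624
i=8: T(8,1)=0+7·720=5040 | T(8,2)=720+7·1764=13068 | T(8,3)=1764+7·1624=13132
i=9: T(9,1)=0+8·5040=40320 | T(9,2)=5040+8·13068=109584 | T(9,3)=13068+8·13132=118124
i=10: T(10,2)=40320+9·109584=1026576 | T(10,3)=109584+9·118124=1172700
Read c(10,2) = 1026576, c(10,3) = 1172700.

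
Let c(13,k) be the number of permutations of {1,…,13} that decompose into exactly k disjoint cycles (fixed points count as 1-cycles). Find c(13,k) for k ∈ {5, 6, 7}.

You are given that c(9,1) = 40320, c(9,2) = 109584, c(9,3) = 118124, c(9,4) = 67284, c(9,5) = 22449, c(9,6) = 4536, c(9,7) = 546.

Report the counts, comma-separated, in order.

657206836, 206070150, 44990231

i=10: T(10,2)=40320+9·109584=1026576 | T(10,3)=109584+9·118124=1172700 | T(10,4)=118124+9·67284=723680 | T(10,5)=67284+9·22449=269325 | T(10,6)=22449+9·4536=63273 | T(10,7)=4536+9·546=9450
i=11: T(11,3)=1026576+10·1172700=12753576 | T(11,4)=1172700+10·723680=8409500 | T(11,5)=723680+10·269325=3416930 | T(11,6)=269325+10·63273=902055 | T(11,7)=63273+10·9450=157773
i=12: T(12,4)=12753576+11·8409500=105258076 | T(12,5)=8409500+11·3416930=45995730 | T(12,6)=3416930+11·902055=13339535 | T(12,7)=902055+11·157773=2637558
i=13: T(13,5)=105258076+12·45995730=657206836 | T(13,6)=45995730+12·13339535=206070150 | T(13,7)=13339535+12·2637558=44990231
Read c(13,5) = 657206836, c(13,6) = 206070150, c(13,7) = 44990231.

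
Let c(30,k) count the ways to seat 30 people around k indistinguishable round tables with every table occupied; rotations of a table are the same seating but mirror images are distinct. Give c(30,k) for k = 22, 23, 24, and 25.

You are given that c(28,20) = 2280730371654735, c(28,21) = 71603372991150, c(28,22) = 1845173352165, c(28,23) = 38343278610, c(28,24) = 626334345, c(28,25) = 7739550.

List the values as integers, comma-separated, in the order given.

r29: T_29,21=28×71603372991150+2280730371654735=4285624815406935; T_29,22=28×1845173352165+71603372991150=123268226851770; T_29,23=28×38343278610+1845173352165=2918785153245; T_29,24=28×626334345+38343278610=55880640270; T_29,25=28×7739550+626334345=843041745
r30: T_30,22=29×123268226851770+4285624815406935=7860403394108265; T_30,23=29×2918785153245+123268226851770=207912996295875; T_30,24=29×55880640270+2918785153245=4539323721075; T_30,25=29×843041745+55880640270=80328850875
Read c(30,22) = 7860403394108265, c(30,23) = 207912996295875, c(30,24) = 4539323721075, c(30,25) = 80328850875.

7860403394108265, 207912996295875, 4539323721075, 80328850875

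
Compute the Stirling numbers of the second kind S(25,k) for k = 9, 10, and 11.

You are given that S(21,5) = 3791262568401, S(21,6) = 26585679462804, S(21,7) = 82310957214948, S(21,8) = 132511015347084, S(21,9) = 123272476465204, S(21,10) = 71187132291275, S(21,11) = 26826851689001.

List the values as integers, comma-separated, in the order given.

1167921451092973005, 1203163392175387500, 802355904438462660

row 22: T[22][6]=6·26585679462804+3791262568401=163305339345225  T[22][7]=7·82310957214948+26585679462804=602762379967440  T[22][8]=8·132511015347084+82310957214948=1142399079991620  T[22][9]=9·123272476465204+132511015347084=1241963303533920  T[22][10]=10·71187132291275+123272476465204=835143799377954  T[22][11]=11·26826851689001+71187132291275=366282500870286
row 23: T[23][7]=7·602762379967440+163305339345225=4382641999117305  T[23][8]=8·1142399079991620+602762379967440=9741955019900400  T[23][9]=9·1241963303533920+1142399079991620=12320068811796900  T[23][10]=10·835143799377954+1241963303533920=9593401297313460  T[23][11]=11·366282500870286+835143799377954=4864251308951100
row 24: T[24][8]=8·9741955019900400+4382641999117305=82318282158320505  T[24][9]=9·12320068811796900+9741955019900400=120622574326072500  T[24][10]=10·9593401297313460+12320068811796900=108254081784931500  T[24][11]=11·4864251308951100+9593401297313460=63100165695775560
row 25: T[25][9]=9·120622574326072500+82318282158320505=1167921451092973005  T[25][10]=10·108254081784931500+120622574326072500=1203163392175387500  T[25][11]=11·63100165695775560+108254081784931500=802355904438462660
Read S(25,9) = 1167921451092973005, S(25,10) = 1203163392175387500, S(25,11) = 802355904438462660.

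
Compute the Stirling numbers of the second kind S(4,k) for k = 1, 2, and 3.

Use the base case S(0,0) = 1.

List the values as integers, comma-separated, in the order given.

1, 7, 6

@1  (1,1):0·1+1→1
@2  (2,1):1·1+0→1, (2,2):0·2+1→1
@3  (3,1):1·1+0→1, (3,2):1·2+1→3, (3,3):0·3+1→1
@4  (4,1):1·1+0→1, (4,2):3·2+1→7, (4,3):1·3+3→6
Read S(4,1) = 1, S(4,2) = 7, S(4,3) = 6.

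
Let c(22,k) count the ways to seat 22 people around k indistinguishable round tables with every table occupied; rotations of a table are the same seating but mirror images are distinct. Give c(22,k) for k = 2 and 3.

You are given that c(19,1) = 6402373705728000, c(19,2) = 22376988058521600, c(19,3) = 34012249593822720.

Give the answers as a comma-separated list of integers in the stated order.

i=20: T(20,1)=0+19·6402373705728000=121645100408832000 | T(20,2)=6402373705728000+19·22376988058521600=431565146817638400 | T(20,3)=22376988058521600+19·34012249593822720=668609730341153280
i=21: T(21,1)=0+20·121645100408832000=2432902008176640000 | T(21,2)=121645100408832000+20·431565146817638400=8752948036761600000 | T(21,3)=431565146817638400+20·668609730341153280=13803759753640704000
i=22: T(22,2)=2432902008176640000+21·8752948036761600000=186244810780170240000 | T(22,3)=8752948036761600000+21·13803759753640704000=298631902863216384000
Read c(22,2) = 186244810780170240000, c(22,3) = 298631902863216384000.

186244810780170240000, 298631902863216384000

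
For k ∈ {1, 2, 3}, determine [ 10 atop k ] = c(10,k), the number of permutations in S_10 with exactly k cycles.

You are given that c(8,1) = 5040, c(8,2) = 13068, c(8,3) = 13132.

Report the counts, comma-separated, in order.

@9  (9,1):5040·8+0→40320, (9,2):13068·8+5040→109584, (9,3):13132·8+13068→118124
@10  (10,1):40320·9+0→362880, (10,2):109584·9+40320→1026576, (10,3):118124·9+109584→1172700
Read c(10,1) = 362880, c(10,2) = 1026576, c(10,3) = 1172700.

362880, 1026576, 1172700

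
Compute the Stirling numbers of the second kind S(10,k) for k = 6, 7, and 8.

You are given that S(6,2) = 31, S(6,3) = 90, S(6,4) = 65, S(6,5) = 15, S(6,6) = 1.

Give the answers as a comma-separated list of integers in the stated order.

22827, 5880, 750

@7  (7,3):90·3+31→301, (7,4):65·4+90→350, (7,5):15·5+65→140, (7,6):1·6+15→21, (7,7):0·7+1→1
@8  (8,4):350·4+301→1701, (8,5):140·5+350→1050, (8,6):21·6+140→266, (8,7):1·7+21→28, (8,8):0·8+1→1
@9  (9,5):1050·5+1701→6951, (9,6):266·6+1050→2646, (9,7):28·7+266→462, (9,8):1·8+28→36
@10  (10,6):2646·6+6951→22827, (10,7):462·7+2646→5880, (10,8):36·8+462→750
Read S(10,6) = 22827, S(10,7) = 5880, S(10,8) = 750.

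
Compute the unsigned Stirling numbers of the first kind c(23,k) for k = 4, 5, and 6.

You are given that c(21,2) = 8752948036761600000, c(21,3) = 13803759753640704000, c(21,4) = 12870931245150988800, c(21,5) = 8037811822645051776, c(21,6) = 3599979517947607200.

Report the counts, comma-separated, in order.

6548684852703068697600, 4280722865357147142912, 2021687376910682741568

i=22: T(22,3)=8752948036761600000+21·13803759753640704000=298631902863216384000 | T(22,4)=13803759753640704000+21·12870931245150988800=284093315901811468800 | T(22,5)=12870931245150988800+21·8037811822645051776=181664979520697076096 | T(22,6)=8037811822645051776+21·3599979517947607200=83637381699544802976
i=23: T(23,4)=298631902863216384000+22·284093315901811468800=6548684852703068697600 | T(23,5)=284093315901811468800+22·181664979520697076096=4280722865357147142912 | T(23,6)=181664979520697076096+22·83637381699544802976=2021687376910682741568
Read c(23,4) = 6548684852703068697600, c(23,5) = 4280722865357147142912, c(23,6) = 2021687376910682741568.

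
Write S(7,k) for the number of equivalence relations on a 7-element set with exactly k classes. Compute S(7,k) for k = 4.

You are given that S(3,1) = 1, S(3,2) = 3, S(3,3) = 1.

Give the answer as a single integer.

r4: T_4,1=1×1+0=1; T_4,2=2×3+1=7; T_4,3=3×1+3=6; T_4,4=4×0+1=1
r5: T_5,2=2×7+1=15; T_5,3=3×6+7=25; T_5,4=4×1+6=10
r6: T_6,3=3×25+15=90; T_6,4=4×10+25=65
r7: T_7,4=4×65+90=350
Read S(7,4) = 350.

350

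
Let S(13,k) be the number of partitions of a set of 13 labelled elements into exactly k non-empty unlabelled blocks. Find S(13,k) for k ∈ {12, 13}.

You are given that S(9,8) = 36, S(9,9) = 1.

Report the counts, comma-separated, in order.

i=10: T(10,9)=36+9·1=45 | T(10,10)=1+10·0=1
i=11: T(11,10)=45+10·1=55 | T(11,11)=1+11·0=1
i=12: T(12,11)=55+11·1=66 | T(12,12)=1+12·0=1
i=13: T(13,12)=66+12·1=78 | T(13,13)=1+13·0=1
Read S(13,12) = 78, S(13,13) = 1.

78, 1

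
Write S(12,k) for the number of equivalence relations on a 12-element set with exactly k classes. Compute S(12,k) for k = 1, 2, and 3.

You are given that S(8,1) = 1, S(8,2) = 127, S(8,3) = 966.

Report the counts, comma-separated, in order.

[9] T[9,1]:1*1+0=1 · T[9,2]:2*127+1=255 · T[9,3]:3*966+127=3025
[10] T[10,1]:1*1+0=1 · T[10,2]:2*255+1=511 · T[10,3]:3*3025+255=9330
[11] T[11,1]:1*1+0=1 · T[11,2]:2*511+1=1023 · T[11,3]:3*9330+511=28501
[12] T[12,1]:1*1+0=1 · T[12,2]:2*1023+1=2047 · T[12,3]:3*28501+1023=86526
Read S(12,1) = 1, S(12,2) = 2047, S(12,3) = 86526.

1, 2047, 86526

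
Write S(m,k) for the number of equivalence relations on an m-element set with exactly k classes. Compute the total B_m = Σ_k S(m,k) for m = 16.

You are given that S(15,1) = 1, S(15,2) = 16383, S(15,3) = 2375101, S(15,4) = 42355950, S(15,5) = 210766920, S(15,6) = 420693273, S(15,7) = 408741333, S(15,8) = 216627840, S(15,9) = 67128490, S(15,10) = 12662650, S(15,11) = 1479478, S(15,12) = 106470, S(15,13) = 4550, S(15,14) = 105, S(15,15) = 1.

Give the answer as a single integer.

10480142147

@16  (16,1):1·1+0→1, (16,2):16383·2+1→32767, (16,3):2375101·3+16383→7141686, (16,4):42355950·4+2375101→171798901, (16,5):210766920·5+42355950→1096190550, (16,6):420693273·6+210766920→2734926558, (16,7):408741333·7+420693273→3281882604, (16,8):216627840·8+408741333→2141764053, (16,9):67128490·9+216627840→820784250, (16,10):12662650·10+67128490→193754990, (16,11):1479478·11+12662650→28936908, (16,12):106470·12+1479478→2757118, (16,13):4550·13+106470→165620, (16,14):105·14+4550→6020, (16,15):1·15+105→120, (16,16):0·16+1→1
B_16 = ΣS(16,k) = 1+32767+7141686+171798901+1096190550+2734926558+3281882604+2141764053+820784250+193754990+28936908+2757118+165620+6020+120+1 = 10480142147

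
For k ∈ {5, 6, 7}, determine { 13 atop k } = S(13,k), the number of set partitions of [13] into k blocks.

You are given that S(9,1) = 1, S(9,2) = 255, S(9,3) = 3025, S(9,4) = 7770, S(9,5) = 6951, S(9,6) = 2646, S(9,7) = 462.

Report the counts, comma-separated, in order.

7508501, 9321312, 5715424

@10  (10,2):255·2+1→511, (10,3):3025·3+255→9330, (10,4):7770·4+3025→34105, (10,5):6951·5+7770→42525, (10,6):2646·6+6951→22827, (10,7):462·7+2646→5880
@11  (11,3):9330·3+511→28501, (11,4):34105·4+9330→145750, (11,5):42525·5+34105→246730, (11,6):22827·6+42525→179487, (11,7):5880·7+22827→63987
@12  (12,4):145750·4+28501→611501, (12,5):246730·5+145750→1379400, (12,6):179487·6+246730→1323652, (12,7):63987·7+179487→627396
@13  (13,5):1379400·5+611501→7508501, (13,6):1323652·6+1379400→9321312, (13,7):627396·7+1323652→5715424
Read S(13,5) = 7508501, S(13,6) = 9321312, S(13,7) = 5715424.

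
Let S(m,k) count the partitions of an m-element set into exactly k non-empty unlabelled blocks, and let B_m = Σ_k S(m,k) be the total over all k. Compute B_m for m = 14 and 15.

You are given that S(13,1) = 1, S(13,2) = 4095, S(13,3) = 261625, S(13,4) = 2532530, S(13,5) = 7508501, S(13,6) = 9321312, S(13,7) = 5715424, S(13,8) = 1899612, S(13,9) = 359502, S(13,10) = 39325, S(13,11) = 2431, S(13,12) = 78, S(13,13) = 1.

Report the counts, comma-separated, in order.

@14  (14,1):1·1+0→1, (14,2):4095·2+1→8191, (14,3):261625·3+4095→788970, (14,4):2532530·4+261625→10391745, (14,5):7508501·5+2532530→40075035, (14,6):9321312·6+7508501→63436373, (14,7):5715424·7+9321312→49329280, (14,8):1899612·8+5715424→20912320, (14,9):359502·9+1899612→5135130, (14,10):39325·10+359502→752752, (14,11):2431·11+39325→66066, (14,12):78·12+2431→3367, (14,13):1·13+78→91, (14,14):0·14+1→1
@15  (15,1):1·1+0→1, (15,2):8191·2+1→16383, (15,3):788970·3+8191→2375101, (15,4):10391745·4+788970→42355950, (15,5):40075035·5+10391745→210766920, (15,6):63436373·6+40075035→420693273, (15,7):49329280·7+63436373→408741333, (15,8):20912320·8+49329280→216627840, (15,9):5135130·9+20912320→67128490, (15,10):752752·10+5135130→12662650, (15,11):66066·11+752752→1479478, (15,12):3367·12+66066→106470, (15,13):91·13+3367→4550, (15,14):1·14+91→105, (15,15):0·15+1→1
B_14 = ΣS(14,k) = 1+8191+788970+10391745+40075035+63436373+49329280+20912320+5135130+752752+66066+3367+91+1 = 190899322
B_15 = ΣS(15,k) = 1+16383+2375101+42355950+210766920+420693273+408741333+216627840+67128490+12662650+1479478+106470+4550+105+1 = 1382958545

190899322, 1382958545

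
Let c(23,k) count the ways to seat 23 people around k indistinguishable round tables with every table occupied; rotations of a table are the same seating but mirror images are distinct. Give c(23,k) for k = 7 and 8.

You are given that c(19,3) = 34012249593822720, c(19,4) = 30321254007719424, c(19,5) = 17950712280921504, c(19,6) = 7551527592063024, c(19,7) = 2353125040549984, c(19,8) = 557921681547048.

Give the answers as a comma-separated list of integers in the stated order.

i=20: T(20,4)=34012249593822720+19·30321254007719424=610116075740491776 | T(20,5)=30321254007719424+19·17950712280921504=371384787345228000 | T(20,6)=17950712280921504+19·7551527592063024=161429736530118960 | T(20,7)=7551527592063024+19·2353125040549984=52260903362512720 | T(20,8)=2353125040549984+19·557921681547048=12953636989943896
i=21: T(21,5)=610116075740491776+20·371384787345228000=8037811822645051776 | T(21,6)=371384787345228000+20·161429736530118960=3599979517947607200 | T(21,7)=161429736530118960+20·52260903362512720=1206647803780373360 | T(21,8)=52260903362512720+20·12953636989943896=311333643161390640
i=22: T(22,6)=8037811822645051776+21·3599979517947607200=83637381699544802976 | T(22,7)=3599979517947607200+21·1206647803780373360=28939583397335447760 | T(22,8)=1206647803780373360+21·311333643161390640=7744654310169576800
i=23: T(23,7)=83637381699544802976+22·28939583397335447760=720308216440924653696 | T(23,8)=28939583397335447760+22·7744654310169576800=199321978221066137360
Read c(23,7) = 720308216440924653696, c(23,8) = 199321978221066137360.

720308216440924653696, 199321978221066137360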